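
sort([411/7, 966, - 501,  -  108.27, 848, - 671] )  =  [ - 671, - 501 , - 108.27,411/7, 848,966 ]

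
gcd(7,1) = 1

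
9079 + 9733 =18812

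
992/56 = 124/7= 17.71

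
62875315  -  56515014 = 6360301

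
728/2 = 364 =364.00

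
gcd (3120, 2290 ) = 10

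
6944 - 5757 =1187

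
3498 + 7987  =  11485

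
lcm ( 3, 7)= 21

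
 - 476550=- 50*9531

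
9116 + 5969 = 15085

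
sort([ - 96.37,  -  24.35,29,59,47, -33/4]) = [-96.37, -24.35, - 33/4, 29 , 47, 59]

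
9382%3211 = 2960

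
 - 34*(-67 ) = 2278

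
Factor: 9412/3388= 2353/847 = 7^( - 1)*11^(-2 )*13^1 *181^1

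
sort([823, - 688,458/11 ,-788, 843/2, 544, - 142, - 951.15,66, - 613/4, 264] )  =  [ -951.15, - 788, - 688, - 613/4, - 142, 458/11, 66,264, 843/2, 544,823 ]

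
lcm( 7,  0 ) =0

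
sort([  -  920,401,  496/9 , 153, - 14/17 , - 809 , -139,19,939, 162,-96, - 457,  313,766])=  [- 920, - 809, - 457, - 139 , - 96,-14/17,19,496/9,153 , 162, 313, 401, 766,939 ]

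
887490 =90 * 9861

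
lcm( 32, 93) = 2976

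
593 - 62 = 531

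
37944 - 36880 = 1064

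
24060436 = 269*89444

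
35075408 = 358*97976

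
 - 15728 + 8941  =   - 6787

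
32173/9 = 3574+7/9 = 3574.78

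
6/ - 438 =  - 1 + 72/73 = - 0.01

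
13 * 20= 260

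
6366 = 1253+5113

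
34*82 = 2788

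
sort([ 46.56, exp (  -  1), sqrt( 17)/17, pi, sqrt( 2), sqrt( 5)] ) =[ sqrt( 17)/17 , exp (-1 ), sqrt( 2 ),sqrt( 5),pi,46.56]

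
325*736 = 239200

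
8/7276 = 2/1819= 0.00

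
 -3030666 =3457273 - 6487939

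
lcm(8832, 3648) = 167808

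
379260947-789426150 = -410165203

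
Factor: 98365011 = 3^1*101^1 * 324637^1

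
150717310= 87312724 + 63404586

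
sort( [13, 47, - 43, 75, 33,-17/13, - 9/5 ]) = [-43, - 9/5,-17/13, 13,  33,  47, 75] 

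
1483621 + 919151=2402772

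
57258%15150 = 11808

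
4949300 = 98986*50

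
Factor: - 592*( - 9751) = 5772592=   2^4*7^2*37^1*199^1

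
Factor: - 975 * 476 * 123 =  - 2^2* 3^2*5^2 *7^1 * 13^1*17^1 * 41^1 = - 57084300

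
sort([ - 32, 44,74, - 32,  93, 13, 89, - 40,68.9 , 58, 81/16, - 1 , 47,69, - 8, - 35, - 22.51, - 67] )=[ - 67,  -  40, - 35, - 32,-32, - 22.51 , - 8, - 1, 81/16, 13,44, 47, 58, 68.9,69, 74,89, 93 ] 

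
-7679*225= -1727775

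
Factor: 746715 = 3^1*5^1*67^1*743^1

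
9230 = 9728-498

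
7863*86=676218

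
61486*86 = 5287796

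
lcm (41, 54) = 2214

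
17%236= 17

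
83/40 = 83/40 = 2.08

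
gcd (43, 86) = 43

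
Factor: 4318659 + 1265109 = 5583768 = 2^3*3^1  *  197^1*1181^1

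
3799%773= 707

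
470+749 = 1219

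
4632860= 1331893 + 3300967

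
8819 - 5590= 3229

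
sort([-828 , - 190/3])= [ - 828, - 190/3 ] 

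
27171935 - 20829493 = 6342442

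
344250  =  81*4250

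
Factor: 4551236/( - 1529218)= - 2275618/764609 = - 2^1*17^( - 1 )*41^( - 1)*1097^ ( - 1) * 1137809^1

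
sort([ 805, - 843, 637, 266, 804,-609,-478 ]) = [  -  843,-609,-478, 266,637,804,805]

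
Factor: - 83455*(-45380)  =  2^2*5^2*2269^1*16691^1 = 3787187900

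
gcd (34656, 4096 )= 32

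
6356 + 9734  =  16090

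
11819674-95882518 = -84062844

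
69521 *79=5492159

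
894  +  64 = 958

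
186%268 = 186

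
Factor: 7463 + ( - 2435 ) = 2^2*3^1*419^1 = 5028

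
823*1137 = 935751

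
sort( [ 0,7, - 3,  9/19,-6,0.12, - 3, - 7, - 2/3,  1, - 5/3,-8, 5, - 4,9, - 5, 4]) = [ - 8, - 7, - 6, - 5, - 4,  -  3,  -  3,-5/3, - 2/3, 0,0.12, 9/19,1,  4,5,7,9 ]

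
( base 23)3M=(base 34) 2n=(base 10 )91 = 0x5b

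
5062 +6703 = 11765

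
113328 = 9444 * 12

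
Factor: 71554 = 2^1*7^1*19^1*269^1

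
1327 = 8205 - 6878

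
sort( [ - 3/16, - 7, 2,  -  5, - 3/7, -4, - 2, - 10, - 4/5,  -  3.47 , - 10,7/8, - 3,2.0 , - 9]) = [ - 10, - 10, - 9,-7,  -  5, - 4, - 3.47, - 3, - 2 , - 4/5, - 3/7,  -  3/16,7/8,2 , 2.0]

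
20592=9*2288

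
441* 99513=43885233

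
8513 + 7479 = 15992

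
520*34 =17680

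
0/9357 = 0 = 0.00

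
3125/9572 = 3125/9572 = 0.33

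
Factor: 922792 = 2^3 * 13^1* 19^1* 467^1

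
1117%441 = 235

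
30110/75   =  6022/15 =401.47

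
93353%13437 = 12731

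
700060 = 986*710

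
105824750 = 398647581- 292822831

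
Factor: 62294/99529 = 2^1*31147^1*99529^ ( - 1)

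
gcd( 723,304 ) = 1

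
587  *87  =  51069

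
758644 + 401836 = 1160480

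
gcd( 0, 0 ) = 0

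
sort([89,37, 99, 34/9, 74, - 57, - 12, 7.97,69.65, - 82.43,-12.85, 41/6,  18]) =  [  -  82.43, - 57,  -  12.85,-12, 34/9,  41/6, 7.97 , 18, 37, 69.65, 74, 89, 99 ] 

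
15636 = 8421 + 7215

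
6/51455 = 6/51455=0.00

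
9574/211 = 45+ 79/211 = 45.37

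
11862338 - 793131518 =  - 781269180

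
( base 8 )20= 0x10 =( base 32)g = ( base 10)16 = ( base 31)G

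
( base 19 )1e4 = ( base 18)1h1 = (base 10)631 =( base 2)1001110111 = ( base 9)771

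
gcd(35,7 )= 7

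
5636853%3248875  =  2387978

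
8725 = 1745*5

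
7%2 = 1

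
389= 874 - 485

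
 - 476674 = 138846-615520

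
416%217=199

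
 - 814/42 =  - 20 + 13/21 = - 19.38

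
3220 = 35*92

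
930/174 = 5+10/29 =5.34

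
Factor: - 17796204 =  - 2^2 * 3^2*23^1*21493^1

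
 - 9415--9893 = 478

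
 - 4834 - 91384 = -96218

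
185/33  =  185/33=   5.61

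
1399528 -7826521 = -6426993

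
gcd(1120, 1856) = 32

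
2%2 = 0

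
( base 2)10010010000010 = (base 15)2B81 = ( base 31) 9MF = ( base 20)1376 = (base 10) 9346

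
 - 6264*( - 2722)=17050608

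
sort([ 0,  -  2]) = [-2, 0 ] 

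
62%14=6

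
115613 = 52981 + 62632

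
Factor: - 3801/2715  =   - 7/5= -  5^(-1)*7^1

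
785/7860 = 157/1572 = 0.10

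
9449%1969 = 1573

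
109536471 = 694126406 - 584589935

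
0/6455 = 0 = 0.00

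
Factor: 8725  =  5^2*349^1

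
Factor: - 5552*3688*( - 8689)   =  177914017664= 2^7 * 347^1*461^1*8689^1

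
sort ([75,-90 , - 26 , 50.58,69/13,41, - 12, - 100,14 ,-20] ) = [ - 100, - 90, - 26,  -  20 , - 12,69/13 , 14,41,50.58, 75]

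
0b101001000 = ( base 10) 328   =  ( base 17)125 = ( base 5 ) 2303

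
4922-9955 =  - 5033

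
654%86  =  52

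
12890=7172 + 5718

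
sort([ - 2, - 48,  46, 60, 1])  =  [  -  48, - 2,1, 46, 60] 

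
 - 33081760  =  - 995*33248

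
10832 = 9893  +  939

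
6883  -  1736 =5147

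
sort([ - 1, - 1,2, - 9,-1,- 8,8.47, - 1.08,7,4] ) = [- 9, - 8,  -  1.08,- 1,- 1, - 1,2,4,7,8.47 ] 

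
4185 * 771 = 3226635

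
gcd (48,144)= 48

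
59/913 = 59/913 = 0.06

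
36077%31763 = 4314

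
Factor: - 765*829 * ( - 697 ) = 3^2  *  5^1 * 17^2*41^1*829^1 = 442026945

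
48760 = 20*2438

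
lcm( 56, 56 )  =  56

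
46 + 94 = 140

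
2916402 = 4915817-1999415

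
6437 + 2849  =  9286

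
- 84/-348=7/29 = 0.24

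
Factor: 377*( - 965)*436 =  - 158618980  =  - 2^2*5^1*13^1 * 29^1*109^1*193^1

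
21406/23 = 21406/23 =930.70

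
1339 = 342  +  997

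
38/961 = 38/961 = 0.04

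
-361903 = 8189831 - 8551734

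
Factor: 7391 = 19^1*389^1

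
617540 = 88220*7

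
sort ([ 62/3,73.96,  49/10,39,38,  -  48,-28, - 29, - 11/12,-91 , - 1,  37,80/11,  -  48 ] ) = [  -  91, - 48, - 48, - 29 ,- 28, - 1,-11/12,49/10 , 80/11,62/3, 37, 38,39, 73.96 ] 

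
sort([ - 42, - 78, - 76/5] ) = [  -  78,-42,-76/5]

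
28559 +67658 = 96217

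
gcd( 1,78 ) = 1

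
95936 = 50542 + 45394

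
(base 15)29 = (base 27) 1C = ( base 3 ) 1110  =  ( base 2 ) 100111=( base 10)39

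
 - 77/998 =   -  1 + 921/998 = - 0.08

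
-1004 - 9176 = -10180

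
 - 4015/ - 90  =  44+11/18 = 44.61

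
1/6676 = 1/6676 = 0.00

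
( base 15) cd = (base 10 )193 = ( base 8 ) 301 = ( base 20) 9d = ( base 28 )6p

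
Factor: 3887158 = 2^1*11^1*109^1* 1621^1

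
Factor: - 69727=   -7^2*1423^1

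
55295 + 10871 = 66166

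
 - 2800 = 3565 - 6365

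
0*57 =0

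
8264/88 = 1033/11  =  93.91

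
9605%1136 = 517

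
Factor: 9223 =23^1*401^1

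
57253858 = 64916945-7663087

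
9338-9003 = 335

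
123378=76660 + 46718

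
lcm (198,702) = 7722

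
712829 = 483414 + 229415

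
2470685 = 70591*35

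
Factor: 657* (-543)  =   - 3^3*73^1*181^1 = - 356751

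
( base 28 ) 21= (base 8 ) 71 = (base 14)41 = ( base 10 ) 57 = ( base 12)49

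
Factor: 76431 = 3^1*73^1 * 349^1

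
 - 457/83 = - 457/83 = -5.51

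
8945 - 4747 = 4198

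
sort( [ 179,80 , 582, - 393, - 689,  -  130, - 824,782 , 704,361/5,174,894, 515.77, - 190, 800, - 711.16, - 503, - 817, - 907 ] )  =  [ - 907, - 824, - 817, - 711.16, - 689, - 503, - 393, - 190,-130,361/5,80,174,179,515.77,582,704,782,800,894]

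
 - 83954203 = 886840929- 970795132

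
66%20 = 6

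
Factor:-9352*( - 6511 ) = 2^3*7^1 * 17^1*167^1*383^1 = 60890872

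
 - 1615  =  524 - 2139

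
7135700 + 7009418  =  14145118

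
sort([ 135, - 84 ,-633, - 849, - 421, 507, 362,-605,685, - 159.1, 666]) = [-849,-633,-605,-421, - 159.1,-84  ,  135,362 , 507,666, 685 ]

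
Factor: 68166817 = 68166817^1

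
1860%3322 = 1860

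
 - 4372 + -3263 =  - 7635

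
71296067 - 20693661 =50602406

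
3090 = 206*15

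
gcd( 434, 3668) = 14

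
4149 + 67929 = 72078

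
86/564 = 43/282 = 0.15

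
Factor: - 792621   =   - 3^2*88069^1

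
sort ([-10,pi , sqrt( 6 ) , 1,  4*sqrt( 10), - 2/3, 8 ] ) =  [ - 10, -2/3 , 1, sqrt( 6),pi, 8 , 4*sqrt( 10)]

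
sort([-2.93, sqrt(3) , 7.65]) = [ - 2.93 , sqrt( 3 ), 7.65]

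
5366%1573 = 647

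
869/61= 14 + 15/61 = 14.25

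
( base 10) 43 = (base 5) 133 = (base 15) 2D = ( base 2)101011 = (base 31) 1c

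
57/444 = 19/148 = 0.13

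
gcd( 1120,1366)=2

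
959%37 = 34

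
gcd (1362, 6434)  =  2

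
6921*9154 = 63354834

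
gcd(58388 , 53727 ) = 1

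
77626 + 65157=142783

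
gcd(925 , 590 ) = 5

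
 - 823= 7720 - 8543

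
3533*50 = 176650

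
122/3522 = 61/1761 = 0.03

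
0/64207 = 0   =  0.00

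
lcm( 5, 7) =35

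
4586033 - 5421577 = - 835544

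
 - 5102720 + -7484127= -12586847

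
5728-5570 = 158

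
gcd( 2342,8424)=2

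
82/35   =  2 + 12/35 = 2.34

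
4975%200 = 175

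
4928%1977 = 974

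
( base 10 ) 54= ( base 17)33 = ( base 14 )3c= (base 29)1P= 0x36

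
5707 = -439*(-13)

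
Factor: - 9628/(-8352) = 2^(-3)*3^( - 2 )*83^1 = 83/72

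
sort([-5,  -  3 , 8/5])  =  [-5, -3,8/5 ] 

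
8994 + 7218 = 16212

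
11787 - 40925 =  - 29138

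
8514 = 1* 8514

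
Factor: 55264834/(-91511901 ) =-2^1 * 3^(  -  2) * 13^(-1 )*17^(-1 )*139^ (- 1) * 331^( - 1)*4507^1*6131^1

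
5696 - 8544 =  - 2848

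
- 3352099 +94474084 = 91121985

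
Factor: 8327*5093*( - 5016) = -2^3 *3^1 * 11^3*19^1*463^1*757^1 = - 212725605576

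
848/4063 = 848/4063 = 0.21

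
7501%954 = 823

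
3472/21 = 165+1/3 = 165.33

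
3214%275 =189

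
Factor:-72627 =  - 3^1*43^1*563^1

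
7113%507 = 15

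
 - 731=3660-4391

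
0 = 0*39704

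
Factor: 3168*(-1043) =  - 2^5*3^2*7^1*11^1 * 149^1  =  -3304224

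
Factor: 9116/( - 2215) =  - 2^2*5^( - 1 )*43^1*53^1*443^( -1 )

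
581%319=262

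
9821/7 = 1403 = 1403.00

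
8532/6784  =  2133/1696 = 1.26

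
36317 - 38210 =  - 1893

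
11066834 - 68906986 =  - 57840152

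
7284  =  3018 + 4266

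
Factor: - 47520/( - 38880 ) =3^( - 2)*11^1 = 11/9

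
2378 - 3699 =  - 1321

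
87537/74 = 87537/74=1182.93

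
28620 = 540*53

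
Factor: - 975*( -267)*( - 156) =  - 2^2*3^3*5^2*13^2*89^1 = -  40610700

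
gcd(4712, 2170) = 62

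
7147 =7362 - 215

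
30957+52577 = 83534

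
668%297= 74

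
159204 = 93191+66013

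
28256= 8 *3532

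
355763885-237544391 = 118219494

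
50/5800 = 1/116=   0.01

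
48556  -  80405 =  - 31849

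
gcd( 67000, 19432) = 8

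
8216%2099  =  1919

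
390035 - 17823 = 372212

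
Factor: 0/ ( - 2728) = 0  =  0^1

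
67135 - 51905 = 15230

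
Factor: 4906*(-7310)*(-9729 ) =348909764940 = 2^2*3^2*5^1  *  11^1*17^1*23^1 *43^1*47^1 * 223^1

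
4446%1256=678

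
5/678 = 5/678 = 0.01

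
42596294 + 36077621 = 78673915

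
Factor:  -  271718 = - 2^1 * 135859^1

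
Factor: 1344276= 2^2*3^6*461^1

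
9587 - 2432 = 7155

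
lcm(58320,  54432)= 816480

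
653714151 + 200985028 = 854699179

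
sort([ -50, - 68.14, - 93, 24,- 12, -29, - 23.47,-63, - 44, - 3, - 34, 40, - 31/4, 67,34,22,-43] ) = [ -93, -68.14,-63, - 50, - 44, - 43, - 34, - 29, - 23.47,-12,-31/4,  -  3, 22,24, 34,  40, 67 ] 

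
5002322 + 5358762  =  10361084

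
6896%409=352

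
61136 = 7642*8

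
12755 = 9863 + 2892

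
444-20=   424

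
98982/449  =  220 + 202/449=220.45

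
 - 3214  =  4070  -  7284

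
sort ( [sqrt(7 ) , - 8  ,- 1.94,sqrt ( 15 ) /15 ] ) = [-8, - 1.94, sqrt( 15 ) /15 , sqrt( 7 ) ] 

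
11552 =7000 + 4552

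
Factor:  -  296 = -2^3*37^1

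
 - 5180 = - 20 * 259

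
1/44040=1/44040 = 0.00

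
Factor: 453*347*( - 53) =- 3^1*53^1*151^1*347^1= - 8331123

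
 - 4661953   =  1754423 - 6416376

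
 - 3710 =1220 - 4930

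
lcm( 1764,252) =1764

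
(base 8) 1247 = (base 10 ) 679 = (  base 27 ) P4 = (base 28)o7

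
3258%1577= 104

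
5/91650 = 1/18330 = 0.00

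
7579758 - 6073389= 1506369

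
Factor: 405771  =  3^1*135257^1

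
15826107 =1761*8987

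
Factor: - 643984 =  - 2^4*11^1*3659^1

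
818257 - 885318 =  - 67061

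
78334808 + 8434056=86768864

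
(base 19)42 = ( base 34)2A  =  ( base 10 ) 78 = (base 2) 1001110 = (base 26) 30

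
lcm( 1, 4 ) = 4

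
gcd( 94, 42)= 2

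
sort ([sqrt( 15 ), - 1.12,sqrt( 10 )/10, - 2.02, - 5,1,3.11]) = [ - 5 , - 2.02,  -  1.12, sqrt(10)/10, 1 , 3.11, sqrt( 15 ) ]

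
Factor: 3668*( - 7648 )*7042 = -197548268288 = - 2^8*7^2*131^1*239^1*503^1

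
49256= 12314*4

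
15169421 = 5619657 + 9549764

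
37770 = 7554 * 5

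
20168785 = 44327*455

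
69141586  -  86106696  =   - 16965110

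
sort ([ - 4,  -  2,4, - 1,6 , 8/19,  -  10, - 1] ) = [ - 10, - 4, - 2, - 1, -1 , 8/19, 4,6]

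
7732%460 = 372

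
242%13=8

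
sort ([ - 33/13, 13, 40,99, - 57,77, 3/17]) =[ - 57, - 33/13,  3/17,13, 40, 77,99]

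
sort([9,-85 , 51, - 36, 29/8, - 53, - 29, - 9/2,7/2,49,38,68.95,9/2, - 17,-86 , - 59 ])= [ - 86, - 85, - 59, - 53,-36, - 29, - 17,  -  9/2,7/2,29/8,9/2,9,38,49,51,  68.95 ] 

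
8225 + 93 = 8318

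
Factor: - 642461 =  - 101^1*6361^1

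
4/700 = 1/175 = 0.01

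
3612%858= 180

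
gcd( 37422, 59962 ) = 14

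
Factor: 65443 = 7^1*9349^1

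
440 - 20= 420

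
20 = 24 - 4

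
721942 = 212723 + 509219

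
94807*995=94332965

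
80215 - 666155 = - 585940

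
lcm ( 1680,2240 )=6720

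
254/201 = 254/201  =  1.26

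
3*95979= 287937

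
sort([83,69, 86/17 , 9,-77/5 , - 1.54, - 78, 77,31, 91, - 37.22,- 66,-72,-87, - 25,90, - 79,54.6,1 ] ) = [ - 87, - 79 , - 78, - 72, - 66, - 37.22 , - 25 , - 77/5,-1.54,1,86/17,9,31,54.6, 69,  77,83, 90,91 ] 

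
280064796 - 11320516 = 268744280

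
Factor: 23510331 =3^4* 13^1*83^1* 269^1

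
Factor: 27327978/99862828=13663989/49931414=   2^( - 1) *3^2*13^( - 1 )*17^( -1) * 37^2*1109^1*112967^(  -  1) 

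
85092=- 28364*( - 3)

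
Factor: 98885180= 2^2*5^1*47^1*59^1* 1783^1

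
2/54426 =1/27213 = 0.00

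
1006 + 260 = 1266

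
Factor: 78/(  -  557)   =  -2^1*3^1*13^1*557^(-1 )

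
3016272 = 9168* 329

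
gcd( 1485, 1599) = 3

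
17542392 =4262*4116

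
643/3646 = 643/3646= 0.18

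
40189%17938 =4313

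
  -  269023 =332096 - 601119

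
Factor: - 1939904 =- 2^6*17^1*1783^1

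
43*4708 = 202444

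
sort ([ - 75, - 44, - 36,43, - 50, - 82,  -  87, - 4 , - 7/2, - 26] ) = [-87, - 82, - 75,  -  50, - 44, - 36, - 26, - 4, - 7/2,43]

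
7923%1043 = 622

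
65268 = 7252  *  9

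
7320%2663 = 1994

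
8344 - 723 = 7621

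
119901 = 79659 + 40242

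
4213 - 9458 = - 5245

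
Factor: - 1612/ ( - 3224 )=1/2 = 2^( - 1 )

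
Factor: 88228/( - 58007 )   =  -2^2*7^1*19^( - 1 )*23^1*43^( - 1 )*71^(- 1)*137^1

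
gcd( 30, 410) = 10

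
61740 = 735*84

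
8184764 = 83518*98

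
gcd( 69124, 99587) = 1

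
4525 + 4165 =8690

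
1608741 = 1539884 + 68857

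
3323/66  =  50+23/66 = 50.35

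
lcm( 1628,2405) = 105820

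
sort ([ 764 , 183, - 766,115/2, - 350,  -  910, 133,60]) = [- 910,  -  766,  -  350, 115/2, 60,  133,183, 764]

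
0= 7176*0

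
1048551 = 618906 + 429645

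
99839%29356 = 11771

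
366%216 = 150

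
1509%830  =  679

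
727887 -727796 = 91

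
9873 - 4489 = 5384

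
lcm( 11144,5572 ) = 11144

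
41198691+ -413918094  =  -372719403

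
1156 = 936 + 220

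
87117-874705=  - 787588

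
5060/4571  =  1 + 489/4571 = 1.11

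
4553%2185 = 183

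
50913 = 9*5657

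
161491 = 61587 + 99904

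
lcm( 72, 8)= 72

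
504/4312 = 9/77 = 0.12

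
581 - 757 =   -  176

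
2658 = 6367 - 3709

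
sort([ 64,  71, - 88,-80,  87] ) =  [- 88, - 80,64 , 71, 87]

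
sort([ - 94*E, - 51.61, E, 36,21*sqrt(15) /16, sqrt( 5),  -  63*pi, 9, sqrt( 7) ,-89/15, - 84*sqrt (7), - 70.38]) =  [-94*E, - 84*sqrt ( 7),-63*pi,-70.38 ,  -  51.61,-89/15,sqrt( 5), sqrt( 7) , E,21*sqrt(15)/16, 9,36]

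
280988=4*70247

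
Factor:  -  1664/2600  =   - 16/25 = - 2^4*5^( - 2 ) 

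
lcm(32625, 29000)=261000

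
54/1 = 54 = 54.00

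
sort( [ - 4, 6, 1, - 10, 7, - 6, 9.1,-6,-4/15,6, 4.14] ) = [-10,-6, - 6, - 4,-4/15,1, 4.14, 6,6,7, 9.1 ] 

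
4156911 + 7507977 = 11664888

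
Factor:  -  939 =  - 3^1*313^1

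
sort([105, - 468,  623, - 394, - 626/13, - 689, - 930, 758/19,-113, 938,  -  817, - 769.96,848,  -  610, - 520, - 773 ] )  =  [ -930 , - 817, - 773, - 769.96, - 689, - 610, - 520, - 468, - 394, - 113, - 626/13,758/19,105, 623,848,938 ]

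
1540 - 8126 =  - 6586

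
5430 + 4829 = 10259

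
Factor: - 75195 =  - 3^3*5^1*557^1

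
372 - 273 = 99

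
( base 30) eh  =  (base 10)437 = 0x1B5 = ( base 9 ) 535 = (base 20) 11h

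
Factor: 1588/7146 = 2^1*3^(-2) = 2/9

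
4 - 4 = 0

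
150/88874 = 75/44437 = 0.00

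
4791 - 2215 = 2576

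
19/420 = 19/420 = 0.05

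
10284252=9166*1122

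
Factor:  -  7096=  - 2^3 * 887^1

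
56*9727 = 544712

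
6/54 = 1/9 =0.11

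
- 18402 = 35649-54051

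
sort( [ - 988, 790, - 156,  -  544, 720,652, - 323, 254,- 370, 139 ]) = [ - 988, - 544, - 370, - 323,- 156, 139, 254, 652,720, 790]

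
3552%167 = 45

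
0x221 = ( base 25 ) LK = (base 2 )1000100001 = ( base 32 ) H1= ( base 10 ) 545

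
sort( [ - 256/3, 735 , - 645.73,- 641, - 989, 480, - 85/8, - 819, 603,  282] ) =[ - 989, - 819, - 645.73, - 641, - 256/3,-85/8,282, 480,603,735]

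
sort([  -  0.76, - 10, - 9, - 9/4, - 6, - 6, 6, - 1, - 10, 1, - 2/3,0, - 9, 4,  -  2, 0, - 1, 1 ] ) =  [ - 10, - 10, - 9,  -  9, - 6,-6 ,  -  9/4, - 2,  -  1, - 1,- 0.76, -2/3, 0,0, 1, 1, 4, 6] 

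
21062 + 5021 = 26083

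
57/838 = 57/838 = 0.07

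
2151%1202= 949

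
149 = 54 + 95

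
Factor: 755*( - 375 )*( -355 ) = 100509375  =  3^1*5^5*71^1*151^1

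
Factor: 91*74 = 6734 =2^1*7^1*13^1*37^1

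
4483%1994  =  495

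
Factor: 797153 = 7^1*263^1 * 433^1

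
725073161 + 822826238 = 1547899399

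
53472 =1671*32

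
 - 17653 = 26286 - 43939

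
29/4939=29/4939 =0.01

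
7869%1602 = 1461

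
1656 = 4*414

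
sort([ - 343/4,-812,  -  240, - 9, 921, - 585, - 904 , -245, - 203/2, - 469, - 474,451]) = [ - 904, - 812, - 585  , - 474,  -  469,  -  245,  -  240, - 203/2,- 343/4, - 9,451,  921]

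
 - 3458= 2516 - 5974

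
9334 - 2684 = 6650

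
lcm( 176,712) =15664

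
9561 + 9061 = 18622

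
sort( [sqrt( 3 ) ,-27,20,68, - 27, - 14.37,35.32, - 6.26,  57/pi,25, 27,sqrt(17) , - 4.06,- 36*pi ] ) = [-36 * pi, - 27, - 27,  -  14.37, - 6.26, - 4.06,sqrt( 3 ),sqrt(17 ), 57/pi,20,25,27,35.32,68]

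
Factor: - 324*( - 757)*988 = 2^4 * 3^4*13^1*19^1*757^1 = 242324784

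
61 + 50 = 111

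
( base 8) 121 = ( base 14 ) 5b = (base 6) 213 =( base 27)30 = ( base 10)81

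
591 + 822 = 1413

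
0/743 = 0 = 0.00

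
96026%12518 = 8400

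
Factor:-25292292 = -2^2*3^1*29^1 * 72679^1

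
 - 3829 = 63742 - 67571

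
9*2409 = 21681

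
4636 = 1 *4636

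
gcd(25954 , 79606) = 2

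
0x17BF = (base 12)3627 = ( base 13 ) 29C8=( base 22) CC7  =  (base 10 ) 6079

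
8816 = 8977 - 161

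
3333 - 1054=2279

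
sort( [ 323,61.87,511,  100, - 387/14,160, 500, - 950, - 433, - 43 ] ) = [-950,  -  433, - 43, - 387/14,61.87, 100, 160,323,500,511]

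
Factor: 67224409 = 7^1*17^1*193^1*2927^1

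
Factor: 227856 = 2^4*3^1*47^1*101^1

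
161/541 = 161/541 = 0.30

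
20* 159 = 3180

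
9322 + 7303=16625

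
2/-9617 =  - 1  +  9615/9617 = -  0.00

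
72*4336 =312192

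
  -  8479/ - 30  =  282+19/30 = 282.63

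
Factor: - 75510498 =- 2^1*3^1*7^1*17^2*6221^1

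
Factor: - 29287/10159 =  - 10159^( - 1)*29287^1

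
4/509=4/509 = 0.01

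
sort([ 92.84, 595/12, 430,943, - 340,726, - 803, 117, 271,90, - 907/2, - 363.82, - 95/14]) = [-803 , - 907/2,-363.82, - 340, - 95/14 , 595/12 , 90,  92.84, 117,271,430, 726,943 ]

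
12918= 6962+5956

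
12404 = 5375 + 7029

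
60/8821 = 60/8821 = 0.01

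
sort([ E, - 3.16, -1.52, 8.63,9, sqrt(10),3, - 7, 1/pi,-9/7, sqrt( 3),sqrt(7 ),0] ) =[ -7, - 3.16,-1.52, - 9/7, 0, 1/pi, sqrt( 3),sqrt( 7 ), E,3, sqrt( 10),8.63 , 9 ] 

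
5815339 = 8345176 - 2529837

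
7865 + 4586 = 12451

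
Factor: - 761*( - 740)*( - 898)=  - 505699720 = - 2^3 * 5^1*37^1 *449^1*761^1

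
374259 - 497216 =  - 122957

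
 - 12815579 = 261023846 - 273839425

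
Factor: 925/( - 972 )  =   - 2^ ( - 2)*3^( - 5)*5^2*37^1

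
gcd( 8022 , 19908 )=42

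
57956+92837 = 150793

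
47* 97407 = 4578129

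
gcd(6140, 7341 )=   1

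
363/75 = 4 +21/25 = 4.84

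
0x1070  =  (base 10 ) 4208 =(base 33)3SH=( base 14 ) 1768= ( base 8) 10160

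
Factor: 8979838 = 2^1  *7^2*91631^1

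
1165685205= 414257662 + 751427543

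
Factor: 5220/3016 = 2^ ( - 1 ) *3^2* 5^1* 13^( - 1)=45/26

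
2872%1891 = 981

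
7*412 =2884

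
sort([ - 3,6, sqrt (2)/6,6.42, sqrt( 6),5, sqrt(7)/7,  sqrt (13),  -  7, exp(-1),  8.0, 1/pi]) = [ - 7,-3,sqrt( 2 ) /6, 1/pi,exp(- 1), sqrt(7 ) /7, sqrt( 6), sqrt(13), 5, 6,6.42, 8.0]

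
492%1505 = 492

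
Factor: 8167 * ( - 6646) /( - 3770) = 5^( - 1) * 13^( - 1) * 29^( - 1)*3323^1*8167^1 = 27138941/1885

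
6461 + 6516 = 12977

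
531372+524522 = 1055894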